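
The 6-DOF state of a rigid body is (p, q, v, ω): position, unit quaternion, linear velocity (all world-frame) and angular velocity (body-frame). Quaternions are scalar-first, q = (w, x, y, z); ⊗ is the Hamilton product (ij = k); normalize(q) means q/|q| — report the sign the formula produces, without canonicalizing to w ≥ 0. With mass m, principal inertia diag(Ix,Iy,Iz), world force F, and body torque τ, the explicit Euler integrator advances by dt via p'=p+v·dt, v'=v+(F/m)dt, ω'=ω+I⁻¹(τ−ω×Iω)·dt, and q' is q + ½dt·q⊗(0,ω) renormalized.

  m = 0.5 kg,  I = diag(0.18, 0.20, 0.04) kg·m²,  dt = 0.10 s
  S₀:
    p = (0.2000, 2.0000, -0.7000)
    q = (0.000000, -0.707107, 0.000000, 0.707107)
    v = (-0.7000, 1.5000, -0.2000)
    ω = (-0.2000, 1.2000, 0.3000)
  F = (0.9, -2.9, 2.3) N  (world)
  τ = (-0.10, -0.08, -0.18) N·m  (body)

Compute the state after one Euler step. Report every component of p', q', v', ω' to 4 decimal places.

p' = (0.1300, 2.1500, -0.7200)
q' = (-0.0176, -0.7481, 0.0035, 0.6634)
v' = (-0.5200, 0.9200, 0.2600)
ω' = (-0.2236, 1.1642, -0.1380)

a = F/m = (1.8000, -5.8000, 4.6000)
p' = p + v·dt = (0.1300, 2.1500, -0.7200)
v + (F/m)dt = (-0.5200, 0.9200, 0.2600)
precession coupling ω×(Iω) = (-0.0576, -0.0084, -0.0048)
α = I⁻¹(τ − ω×Iω) = (-0.2356, -0.3580, -4.3800)
ω' = ω + α·dt = (-0.2236, 1.1642, -0.1380)
Hamilton product q⊗(0,ω) = (-0.3535535, -0.8485284, 0.0707107, -0.8485284)
q' = normalize(q + ½dt·q⊗(0,ω)) = (-0.0176, -0.7481, 0.0035, 0.6634)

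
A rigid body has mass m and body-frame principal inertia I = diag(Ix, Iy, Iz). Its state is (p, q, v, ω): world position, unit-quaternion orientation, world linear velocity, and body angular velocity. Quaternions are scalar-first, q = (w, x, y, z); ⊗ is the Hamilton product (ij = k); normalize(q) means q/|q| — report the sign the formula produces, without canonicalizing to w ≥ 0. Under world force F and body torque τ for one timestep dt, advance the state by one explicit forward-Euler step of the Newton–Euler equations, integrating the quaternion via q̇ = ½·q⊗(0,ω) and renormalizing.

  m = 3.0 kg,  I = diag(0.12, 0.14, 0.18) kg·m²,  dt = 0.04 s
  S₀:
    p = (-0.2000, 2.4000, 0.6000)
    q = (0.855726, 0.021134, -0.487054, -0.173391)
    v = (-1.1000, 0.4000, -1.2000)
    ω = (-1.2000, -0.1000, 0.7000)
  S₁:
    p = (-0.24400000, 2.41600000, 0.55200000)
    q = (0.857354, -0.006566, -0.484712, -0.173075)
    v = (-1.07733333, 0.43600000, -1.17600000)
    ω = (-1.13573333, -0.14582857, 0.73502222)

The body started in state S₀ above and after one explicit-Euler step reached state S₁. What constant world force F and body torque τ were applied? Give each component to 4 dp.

F = (1.7000, 2.7000, 1.8000)
τ = (0.1900, -0.1100, 0.1600)

Δω = ω₁−ω₀ = (0.06426667, -0.04582857, 0.03502222)
precession coupling = (-0.0028, 0.0504, 0.0024)
applied torque τ = (0.1900, -0.1100, 0.1600)
Δv = v₁−v₀ = (0.02266667, 0.03600000, 0.02400000)
F = m·Δv/dt = (1.7000, 2.7000, 1.8000)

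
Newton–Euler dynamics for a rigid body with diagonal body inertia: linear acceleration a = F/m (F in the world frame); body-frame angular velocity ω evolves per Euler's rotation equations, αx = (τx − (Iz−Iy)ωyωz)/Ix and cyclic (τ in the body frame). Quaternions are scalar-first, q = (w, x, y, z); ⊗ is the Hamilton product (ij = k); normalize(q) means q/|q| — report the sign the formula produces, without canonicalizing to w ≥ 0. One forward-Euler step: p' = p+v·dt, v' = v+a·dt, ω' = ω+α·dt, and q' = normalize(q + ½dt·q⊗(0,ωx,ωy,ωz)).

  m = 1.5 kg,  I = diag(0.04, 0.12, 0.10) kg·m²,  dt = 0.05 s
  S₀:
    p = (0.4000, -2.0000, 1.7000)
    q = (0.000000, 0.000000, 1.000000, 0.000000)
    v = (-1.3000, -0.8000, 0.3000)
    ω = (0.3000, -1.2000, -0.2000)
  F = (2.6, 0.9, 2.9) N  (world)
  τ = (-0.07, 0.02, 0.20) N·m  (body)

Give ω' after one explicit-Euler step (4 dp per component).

(τ − ω×Iω)/I = (-1.6300, 0.1367, 2.2880)
ω' = ω + α·dt = (0.2185, -1.1932, -0.0856)

ω' = (0.2185, -1.1932, -0.0856)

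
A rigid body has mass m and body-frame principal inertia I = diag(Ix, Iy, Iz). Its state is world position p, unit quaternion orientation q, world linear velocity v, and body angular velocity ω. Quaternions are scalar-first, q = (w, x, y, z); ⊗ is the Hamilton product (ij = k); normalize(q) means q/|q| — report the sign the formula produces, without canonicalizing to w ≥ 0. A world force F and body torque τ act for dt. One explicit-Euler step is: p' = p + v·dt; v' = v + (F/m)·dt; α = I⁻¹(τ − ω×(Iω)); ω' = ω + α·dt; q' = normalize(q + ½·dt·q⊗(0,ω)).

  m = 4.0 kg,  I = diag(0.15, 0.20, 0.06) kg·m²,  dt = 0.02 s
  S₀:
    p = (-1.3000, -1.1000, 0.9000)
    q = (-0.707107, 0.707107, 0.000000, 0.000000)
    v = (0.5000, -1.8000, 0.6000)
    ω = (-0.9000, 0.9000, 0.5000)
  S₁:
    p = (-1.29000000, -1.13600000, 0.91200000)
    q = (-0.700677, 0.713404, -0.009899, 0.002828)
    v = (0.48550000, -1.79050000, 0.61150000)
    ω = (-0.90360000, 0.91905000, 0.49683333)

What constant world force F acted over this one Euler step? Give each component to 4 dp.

F = (-2.9000, 1.9000, 2.3000)

velocity change Δv = (-0.01450000, 0.00950000, 0.01150000)
m·(v₁−v₀)/dt = (-2.9000, 1.9000, 2.3000)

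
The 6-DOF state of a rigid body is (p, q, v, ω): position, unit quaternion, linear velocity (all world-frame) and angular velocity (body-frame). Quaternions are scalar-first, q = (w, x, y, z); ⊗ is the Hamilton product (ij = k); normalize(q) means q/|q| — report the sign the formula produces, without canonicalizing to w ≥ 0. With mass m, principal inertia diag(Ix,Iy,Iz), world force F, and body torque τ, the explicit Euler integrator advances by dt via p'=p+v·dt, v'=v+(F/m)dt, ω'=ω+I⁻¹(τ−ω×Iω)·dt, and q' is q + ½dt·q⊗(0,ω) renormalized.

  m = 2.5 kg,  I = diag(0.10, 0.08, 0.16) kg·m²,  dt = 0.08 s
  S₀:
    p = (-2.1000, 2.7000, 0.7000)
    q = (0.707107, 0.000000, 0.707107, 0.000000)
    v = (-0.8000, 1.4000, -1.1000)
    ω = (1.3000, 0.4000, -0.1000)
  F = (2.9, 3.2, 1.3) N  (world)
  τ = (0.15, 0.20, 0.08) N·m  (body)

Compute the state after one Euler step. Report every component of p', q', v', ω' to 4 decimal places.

p' = (-2.1640, 2.8120, 0.6120)
q' = (0.6948, 0.0339, 0.7174, -0.0395)
v' = (-0.7072, 1.5024, -1.0584)
ω' = (1.4226, 0.5922, -0.0548)

α = I⁻¹(τ − ω×Iω) = (1.5320, 2.4025, 0.5650)
ω + α·dt = (1.4226, 0.5922, -0.0548)
Hamilton product q⊗(0,ω) = (-0.2828428, 0.8485284, 0.2828428, -0.9899498)
q' = normalize(q + ½dt·q⊗(0,ω)) = (0.6948, 0.0339, 0.7174, -0.0395)
linear accel F/m = (1.1600, 1.2800, 0.5200)
new position p' = (-2.1640, 2.8120, 0.6120)
v' = v + a·dt = (-0.7072, 1.5024, -1.0584)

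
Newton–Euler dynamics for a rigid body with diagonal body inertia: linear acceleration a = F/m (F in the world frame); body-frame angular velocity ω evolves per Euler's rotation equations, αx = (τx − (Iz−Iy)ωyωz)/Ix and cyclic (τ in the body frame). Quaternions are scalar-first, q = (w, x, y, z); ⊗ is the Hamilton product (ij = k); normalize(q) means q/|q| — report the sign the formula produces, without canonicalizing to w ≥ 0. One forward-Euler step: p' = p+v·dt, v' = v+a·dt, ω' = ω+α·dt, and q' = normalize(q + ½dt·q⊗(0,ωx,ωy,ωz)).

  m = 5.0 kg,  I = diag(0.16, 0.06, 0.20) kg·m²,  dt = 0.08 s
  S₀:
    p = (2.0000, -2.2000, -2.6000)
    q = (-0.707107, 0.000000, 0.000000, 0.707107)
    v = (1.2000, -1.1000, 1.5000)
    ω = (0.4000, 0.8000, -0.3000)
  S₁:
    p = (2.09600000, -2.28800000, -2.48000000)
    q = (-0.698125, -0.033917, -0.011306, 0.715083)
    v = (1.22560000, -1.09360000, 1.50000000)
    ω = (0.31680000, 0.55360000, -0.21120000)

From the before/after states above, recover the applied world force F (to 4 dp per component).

velocity change Δv = (0.02560000, 0.00640000, 0.00000000)
F = m·Δv/dt = (1.6000, 0.4000, 0.0000)

F = (1.6000, 0.4000, 0.0000)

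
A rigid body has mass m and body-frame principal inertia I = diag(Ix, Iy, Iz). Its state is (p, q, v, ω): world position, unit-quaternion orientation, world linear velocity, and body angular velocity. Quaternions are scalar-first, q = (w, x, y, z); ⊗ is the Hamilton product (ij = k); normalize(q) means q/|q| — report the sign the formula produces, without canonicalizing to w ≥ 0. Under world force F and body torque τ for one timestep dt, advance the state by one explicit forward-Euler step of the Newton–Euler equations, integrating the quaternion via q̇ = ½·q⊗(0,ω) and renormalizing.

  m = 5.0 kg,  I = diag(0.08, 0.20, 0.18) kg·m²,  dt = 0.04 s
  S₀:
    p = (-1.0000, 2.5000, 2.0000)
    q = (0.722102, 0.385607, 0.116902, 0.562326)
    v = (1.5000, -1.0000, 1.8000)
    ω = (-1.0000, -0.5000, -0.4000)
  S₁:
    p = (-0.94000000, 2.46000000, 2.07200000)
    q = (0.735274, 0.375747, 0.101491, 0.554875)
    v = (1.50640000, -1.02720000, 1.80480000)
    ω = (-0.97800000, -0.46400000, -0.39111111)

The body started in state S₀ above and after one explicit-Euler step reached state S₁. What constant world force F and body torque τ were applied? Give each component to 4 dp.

F = (0.8000, -3.4000, 0.6000)
τ = (0.0400, 0.1400, 0.1000)

v₁ − v₀ = (0.00640000, -0.02720000, 0.00480000)
applied force F = (0.8000, -3.4000, 0.6000)
ω₁ − ω₀ = (0.02200000, 0.03600000, 0.00888889)
ω₀×(Iω₀) = (-0.0040, -0.0400, 0.0600)
applied torque τ = (0.0400, 0.1400, 0.1000)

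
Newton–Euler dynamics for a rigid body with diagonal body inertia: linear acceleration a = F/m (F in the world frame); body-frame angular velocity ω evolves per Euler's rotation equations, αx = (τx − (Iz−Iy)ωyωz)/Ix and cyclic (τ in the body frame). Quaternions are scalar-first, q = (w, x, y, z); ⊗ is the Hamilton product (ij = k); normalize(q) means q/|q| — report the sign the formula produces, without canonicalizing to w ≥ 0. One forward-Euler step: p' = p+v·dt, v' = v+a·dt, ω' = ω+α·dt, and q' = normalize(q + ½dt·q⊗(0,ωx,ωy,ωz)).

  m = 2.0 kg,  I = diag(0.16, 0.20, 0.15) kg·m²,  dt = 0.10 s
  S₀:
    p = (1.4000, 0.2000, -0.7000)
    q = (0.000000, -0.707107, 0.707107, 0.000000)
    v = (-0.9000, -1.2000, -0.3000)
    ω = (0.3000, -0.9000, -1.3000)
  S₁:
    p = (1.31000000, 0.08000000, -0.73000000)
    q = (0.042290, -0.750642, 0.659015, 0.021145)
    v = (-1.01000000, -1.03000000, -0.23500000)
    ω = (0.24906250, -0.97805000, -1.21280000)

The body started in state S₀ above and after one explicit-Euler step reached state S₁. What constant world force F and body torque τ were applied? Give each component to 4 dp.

F = (-2.2000, 3.4000, 1.3000)
τ = (-0.1400, -0.1600, 0.1200)

velocity change Δv = (-0.11000000, 0.17000000, 0.06500000)
applied force F = (-2.2000, 3.4000, 1.3000)
Δω = ω₁−ω₀ = (-0.05093750, -0.07805000, 0.08720000)
ω₀×(Iω₀) = (-0.0585, -0.0039, -0.0108)
I·α + gyro = (-0.1400, -0.1600, 0.1200)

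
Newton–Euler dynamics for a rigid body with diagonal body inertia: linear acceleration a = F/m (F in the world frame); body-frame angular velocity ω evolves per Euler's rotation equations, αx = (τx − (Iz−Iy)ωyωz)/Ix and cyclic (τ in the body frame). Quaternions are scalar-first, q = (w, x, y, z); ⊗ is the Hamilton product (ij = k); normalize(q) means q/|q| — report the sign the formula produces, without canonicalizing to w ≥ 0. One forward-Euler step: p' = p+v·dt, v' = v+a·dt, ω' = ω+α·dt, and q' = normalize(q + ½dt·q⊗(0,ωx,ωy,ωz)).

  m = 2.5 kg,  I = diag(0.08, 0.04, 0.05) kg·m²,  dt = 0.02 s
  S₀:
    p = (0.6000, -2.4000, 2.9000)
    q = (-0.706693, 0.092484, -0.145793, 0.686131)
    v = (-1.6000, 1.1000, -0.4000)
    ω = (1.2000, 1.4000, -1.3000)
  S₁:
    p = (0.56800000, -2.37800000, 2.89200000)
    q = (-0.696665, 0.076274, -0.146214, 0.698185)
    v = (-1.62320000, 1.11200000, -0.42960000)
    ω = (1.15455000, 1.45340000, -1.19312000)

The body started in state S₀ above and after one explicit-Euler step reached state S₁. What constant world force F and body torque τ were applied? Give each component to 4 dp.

F = (-2.9000, 1.5000, -3.7000)
τ = (-0.2000, 0.0600, 0.2000)

velocity change Δv = (-0.02320000, 0.01200000, -0.02960000)
applied force F = (-2.9000, 1.5000, -3.7000)
Δω = ω₁−ω₀ = (-0.04545000, 0.05340000, 0.10688000)
τ = I·(Δω/dt) + ω₀×(Iω₀) = (-0.2000, 0.0600, 0.2000)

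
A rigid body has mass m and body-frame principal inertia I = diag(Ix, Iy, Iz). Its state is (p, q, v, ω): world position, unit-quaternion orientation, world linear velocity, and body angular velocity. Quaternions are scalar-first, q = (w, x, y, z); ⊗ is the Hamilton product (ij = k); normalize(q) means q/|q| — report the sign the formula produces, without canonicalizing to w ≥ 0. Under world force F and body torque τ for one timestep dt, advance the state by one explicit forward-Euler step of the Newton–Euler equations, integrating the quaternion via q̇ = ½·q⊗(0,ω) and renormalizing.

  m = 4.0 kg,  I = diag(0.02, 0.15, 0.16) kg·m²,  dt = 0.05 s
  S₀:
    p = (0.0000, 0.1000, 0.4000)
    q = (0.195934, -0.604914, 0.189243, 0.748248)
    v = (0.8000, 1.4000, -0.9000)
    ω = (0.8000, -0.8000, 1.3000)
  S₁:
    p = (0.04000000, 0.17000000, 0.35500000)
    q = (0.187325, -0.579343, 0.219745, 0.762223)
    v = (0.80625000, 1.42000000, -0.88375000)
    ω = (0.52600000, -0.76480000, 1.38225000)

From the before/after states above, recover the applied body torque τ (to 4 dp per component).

rate change Δω = (-0.27400000, 0.03520000, 0.08225000)
I·α + gyro = (-0.1200, -0.0400, 0.1800)

τ = (-0.1200, -0.0400, 0.1800)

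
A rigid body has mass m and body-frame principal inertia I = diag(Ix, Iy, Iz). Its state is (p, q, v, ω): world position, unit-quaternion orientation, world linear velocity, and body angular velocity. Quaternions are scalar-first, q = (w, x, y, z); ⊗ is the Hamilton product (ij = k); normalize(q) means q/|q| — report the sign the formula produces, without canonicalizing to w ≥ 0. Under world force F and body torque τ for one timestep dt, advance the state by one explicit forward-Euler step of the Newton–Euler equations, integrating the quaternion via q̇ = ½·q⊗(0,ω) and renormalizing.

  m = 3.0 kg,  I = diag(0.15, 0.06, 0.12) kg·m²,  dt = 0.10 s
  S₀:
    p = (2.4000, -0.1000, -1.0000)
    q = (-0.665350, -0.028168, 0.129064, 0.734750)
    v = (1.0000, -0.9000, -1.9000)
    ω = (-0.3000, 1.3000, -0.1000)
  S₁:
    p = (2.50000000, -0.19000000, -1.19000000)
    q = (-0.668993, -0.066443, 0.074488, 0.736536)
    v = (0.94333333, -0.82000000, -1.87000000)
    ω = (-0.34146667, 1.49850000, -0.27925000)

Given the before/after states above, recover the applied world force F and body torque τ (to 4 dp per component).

ω₁ − ω₀ = (-0.04146667, 0.19850000, -0.17925000)
precession coupling = (-0.0078, 0.0009, 0.0351)
I·α + gyro = (-0.0700, 0.1200, -0.1800)
velocity change Δv = (-0.05666667, 0.08000000, 0.03000000)
m·(v₁−v₀)/dt = (-1.7000, 2.4000, 0.9000)

F = (-1.7000, 2.4000, 0.9000)
τ = (-0.0700, 0.1200, -0.1800)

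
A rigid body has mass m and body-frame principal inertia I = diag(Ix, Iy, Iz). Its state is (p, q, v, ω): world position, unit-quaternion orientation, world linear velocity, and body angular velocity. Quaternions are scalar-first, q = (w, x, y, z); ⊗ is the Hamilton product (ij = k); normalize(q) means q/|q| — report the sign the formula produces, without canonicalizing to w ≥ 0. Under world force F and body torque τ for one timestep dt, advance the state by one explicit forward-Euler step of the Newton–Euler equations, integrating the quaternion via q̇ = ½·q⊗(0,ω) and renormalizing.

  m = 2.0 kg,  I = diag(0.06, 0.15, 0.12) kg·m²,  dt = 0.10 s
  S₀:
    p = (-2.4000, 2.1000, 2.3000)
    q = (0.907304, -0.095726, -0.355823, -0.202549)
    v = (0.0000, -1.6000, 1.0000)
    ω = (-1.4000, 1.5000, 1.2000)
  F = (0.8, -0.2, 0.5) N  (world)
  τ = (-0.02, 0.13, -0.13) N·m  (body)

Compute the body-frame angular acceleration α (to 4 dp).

precession coupling ω×(Iω) = (-0.0540, 0.1008, -0.1890)
(τ − ω×Iω)/I = (0.5667, 0.1947, 0.4917)

α = (0.5667, 0.1947, 0.4917)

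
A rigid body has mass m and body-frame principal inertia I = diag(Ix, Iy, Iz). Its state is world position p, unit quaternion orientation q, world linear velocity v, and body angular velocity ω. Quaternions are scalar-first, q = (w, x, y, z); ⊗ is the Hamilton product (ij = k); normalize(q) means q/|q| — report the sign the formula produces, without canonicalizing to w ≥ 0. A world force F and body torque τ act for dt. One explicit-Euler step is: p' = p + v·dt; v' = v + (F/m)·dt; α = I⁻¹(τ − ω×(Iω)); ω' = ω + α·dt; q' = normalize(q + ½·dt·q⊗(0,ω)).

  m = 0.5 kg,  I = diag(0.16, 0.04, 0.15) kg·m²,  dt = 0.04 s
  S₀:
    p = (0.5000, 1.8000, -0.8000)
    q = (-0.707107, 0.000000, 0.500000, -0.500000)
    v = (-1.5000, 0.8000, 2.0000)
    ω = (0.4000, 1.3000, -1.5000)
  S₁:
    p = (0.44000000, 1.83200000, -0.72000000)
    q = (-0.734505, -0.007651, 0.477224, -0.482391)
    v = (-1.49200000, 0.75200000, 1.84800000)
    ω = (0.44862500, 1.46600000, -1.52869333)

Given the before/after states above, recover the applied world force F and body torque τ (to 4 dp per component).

F = (0.1000, -0.6000, -1.9000)
τ = (-0.0200, 0.1600, -0.1700)

velocity change Δv = (0.00800000, -0.04800000, -0.15200000)
m·(v₁−v₀)/dt = (0.1000, -0.6000, -1.9000)
ω₁ − ω₀ = (0.04862500, 0.16600000, -0.02869333)
ω₀×(Iω₀) = (-0.2145, -0.0060, -0.0624)
I·α + gyro = (-0.0200, 0.1600, -0.1700)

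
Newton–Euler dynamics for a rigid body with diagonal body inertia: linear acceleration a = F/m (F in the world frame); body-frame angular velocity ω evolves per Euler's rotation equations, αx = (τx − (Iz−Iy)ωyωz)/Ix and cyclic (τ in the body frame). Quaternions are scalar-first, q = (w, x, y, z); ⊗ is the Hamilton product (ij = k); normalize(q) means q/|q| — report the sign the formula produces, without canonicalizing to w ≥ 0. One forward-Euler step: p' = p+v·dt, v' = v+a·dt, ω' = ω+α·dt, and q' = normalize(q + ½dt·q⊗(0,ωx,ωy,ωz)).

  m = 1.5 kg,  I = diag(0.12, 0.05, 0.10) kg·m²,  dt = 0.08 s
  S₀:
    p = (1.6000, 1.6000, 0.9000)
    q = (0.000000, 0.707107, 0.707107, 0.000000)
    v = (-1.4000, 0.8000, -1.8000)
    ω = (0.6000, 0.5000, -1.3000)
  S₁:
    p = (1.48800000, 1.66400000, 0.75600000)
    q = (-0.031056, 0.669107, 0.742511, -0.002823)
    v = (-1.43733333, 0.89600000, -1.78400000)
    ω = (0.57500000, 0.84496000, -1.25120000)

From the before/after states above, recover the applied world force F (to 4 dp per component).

velocity change Δv = (-0.03733333, 0.09600000, 0.01600000)
applied force F = (-0.7000, 1.8000, 0.3000)

F = (-0.7000, 1.8000, 0.3000)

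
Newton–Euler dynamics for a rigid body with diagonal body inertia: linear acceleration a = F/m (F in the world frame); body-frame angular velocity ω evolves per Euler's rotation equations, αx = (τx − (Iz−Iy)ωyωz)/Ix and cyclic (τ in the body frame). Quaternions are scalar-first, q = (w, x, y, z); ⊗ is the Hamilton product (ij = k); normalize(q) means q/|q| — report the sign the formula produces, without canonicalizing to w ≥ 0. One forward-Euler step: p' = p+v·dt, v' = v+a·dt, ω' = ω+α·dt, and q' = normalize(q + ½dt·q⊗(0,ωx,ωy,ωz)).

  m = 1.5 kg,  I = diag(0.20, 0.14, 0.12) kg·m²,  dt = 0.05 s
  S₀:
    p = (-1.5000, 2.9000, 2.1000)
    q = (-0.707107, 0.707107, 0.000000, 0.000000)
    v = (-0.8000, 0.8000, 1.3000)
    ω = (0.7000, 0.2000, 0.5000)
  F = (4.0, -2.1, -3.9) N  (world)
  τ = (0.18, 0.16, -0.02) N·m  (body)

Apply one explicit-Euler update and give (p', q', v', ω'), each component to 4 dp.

a = (2.6667, -1.4000, -2.6000)
p + v·dt = (-1.5400, 2.9400, 2.1650)
new velocity v' = (-0.6667, 0.7300, 1.1700)
ω×(Iω) gyroscopic = (-0.0020, 0.0280, -0.0084)
α = I⁻¹(τ − ω×Iω) = (0.9100, 0.9429, -0.0967)
ω' = ω + α·dt = (0.7455, 0.2471, 0.4952)
Hamilton product q⊗(0,ω) = (-0.4949749, -0.4949749, -0.4949749, -0.2121321)
q + ½dt·q⊗(0,ω), renormalized = (-0.7193, 0.6946, -0.0124, -0.0053)

p' = (-1.5400, 2.9400, 2.1650)
q' = (-0.7193, 0.6946, -0.0124, -0.0053)
v' = (-0.6667, 0.7300, 1.1700)
ω' = (0.7455, 0.2471, 0.4952)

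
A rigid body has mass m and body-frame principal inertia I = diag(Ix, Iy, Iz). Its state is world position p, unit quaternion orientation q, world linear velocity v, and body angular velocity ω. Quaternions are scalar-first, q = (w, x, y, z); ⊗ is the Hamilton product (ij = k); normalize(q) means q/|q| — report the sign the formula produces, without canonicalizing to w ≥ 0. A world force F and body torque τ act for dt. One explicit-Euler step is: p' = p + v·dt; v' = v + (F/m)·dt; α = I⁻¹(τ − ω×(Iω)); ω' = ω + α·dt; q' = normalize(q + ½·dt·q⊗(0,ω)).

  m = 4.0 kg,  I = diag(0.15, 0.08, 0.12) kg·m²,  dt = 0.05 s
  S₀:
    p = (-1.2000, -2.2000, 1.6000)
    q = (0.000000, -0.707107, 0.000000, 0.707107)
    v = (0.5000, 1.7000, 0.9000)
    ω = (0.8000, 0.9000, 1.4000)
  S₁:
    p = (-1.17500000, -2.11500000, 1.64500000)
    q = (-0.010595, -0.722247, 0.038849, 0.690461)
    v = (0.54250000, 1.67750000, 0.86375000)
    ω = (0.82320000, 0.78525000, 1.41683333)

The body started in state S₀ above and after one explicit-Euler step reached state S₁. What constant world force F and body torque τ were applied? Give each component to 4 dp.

F = (3.4000, -1.8000, -2.9000)
τ = (0.1200, -0.1500, -0.0100)

v₁ − v₀ = (0.04250000, -0.02250000, -0.03625000)
applied force F = (3.4000, -1.8000, -2.9000)
rate change Δω = (0.02320000, -0.11475000, 0.01683333)
gyro term ω₀×Iω₀ = (0.0504, 0.0336, -0.0504)
I·α + gyro = (0.1200, -0.1500, -0.0100)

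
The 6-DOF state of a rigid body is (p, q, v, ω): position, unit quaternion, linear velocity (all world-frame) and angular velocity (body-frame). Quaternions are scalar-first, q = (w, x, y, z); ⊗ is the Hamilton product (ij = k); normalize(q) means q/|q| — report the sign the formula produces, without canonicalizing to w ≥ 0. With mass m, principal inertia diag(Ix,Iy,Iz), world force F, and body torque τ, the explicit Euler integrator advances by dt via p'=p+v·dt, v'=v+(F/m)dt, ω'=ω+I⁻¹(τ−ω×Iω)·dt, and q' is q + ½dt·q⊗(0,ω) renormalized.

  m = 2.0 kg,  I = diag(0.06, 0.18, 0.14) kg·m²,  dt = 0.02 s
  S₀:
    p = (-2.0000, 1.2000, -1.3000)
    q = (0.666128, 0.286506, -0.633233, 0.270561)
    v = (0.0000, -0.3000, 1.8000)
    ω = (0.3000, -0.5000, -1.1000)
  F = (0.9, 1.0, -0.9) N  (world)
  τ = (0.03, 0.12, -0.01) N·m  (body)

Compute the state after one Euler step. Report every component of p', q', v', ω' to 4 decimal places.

p' = (-2.0000, 1.1940, -1.2640)
q' = (0.6650, 0.2968, -0.6326, 0.2637)
v' = (0.0090, -0.2900, 1.7910)
ω' = (0.3173, -0.4896, -1.0989)

ω×(Iω) gyroscopic = (-0.0220, 0.0264, -0.0180)
angular accel α = (0.8667, 0.5200, 0.0571)
ω' = ω + α·dt = (0.3173, -0.4896, -1.0989)
2q̇ = q⊗(0,ω) = (-0.1049512, 1.0316752, 0.0632609, -0.6860239)
updated quaternion q' = (0.6650, 0.2968, -0.6326, 0.2637)
p' = p + v·dt = (-2.0000, 1.1940, -1.2640)
v + (F/m)dt = (0.0090, -0.2900, 1.7910)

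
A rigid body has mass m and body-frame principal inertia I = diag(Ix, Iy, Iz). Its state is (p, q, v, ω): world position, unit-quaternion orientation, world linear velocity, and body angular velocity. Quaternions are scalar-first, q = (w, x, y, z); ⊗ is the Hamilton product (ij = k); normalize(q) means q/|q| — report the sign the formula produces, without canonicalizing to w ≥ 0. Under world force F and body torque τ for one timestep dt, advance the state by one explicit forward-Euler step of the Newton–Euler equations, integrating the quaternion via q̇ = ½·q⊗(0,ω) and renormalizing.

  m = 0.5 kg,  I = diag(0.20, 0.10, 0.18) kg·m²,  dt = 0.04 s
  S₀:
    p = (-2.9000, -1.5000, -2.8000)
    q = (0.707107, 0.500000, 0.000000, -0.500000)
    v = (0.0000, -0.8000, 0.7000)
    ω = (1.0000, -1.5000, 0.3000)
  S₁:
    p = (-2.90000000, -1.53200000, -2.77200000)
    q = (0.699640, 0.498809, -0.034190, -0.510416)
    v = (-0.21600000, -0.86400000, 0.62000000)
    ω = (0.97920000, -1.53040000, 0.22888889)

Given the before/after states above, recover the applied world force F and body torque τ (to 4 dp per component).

F = (-2.7000, -0.8000, -1.0000)
τ = (-0.1400, -0.0700, -0.1700)

ω₁ − ω₀ = (-0.02080000, -0.03040000, -0.07111111)
precession coupling = (-0.0360, 0.0060, 0.1500)
applied torque τ = (-0.1400, -0.0700, -0.1700)
velocity change Δv = (-0.21600000, -0.06400000, -0.08000000)
F = m·Δv/dt = (-2.7000, -0.8000, -1.0000)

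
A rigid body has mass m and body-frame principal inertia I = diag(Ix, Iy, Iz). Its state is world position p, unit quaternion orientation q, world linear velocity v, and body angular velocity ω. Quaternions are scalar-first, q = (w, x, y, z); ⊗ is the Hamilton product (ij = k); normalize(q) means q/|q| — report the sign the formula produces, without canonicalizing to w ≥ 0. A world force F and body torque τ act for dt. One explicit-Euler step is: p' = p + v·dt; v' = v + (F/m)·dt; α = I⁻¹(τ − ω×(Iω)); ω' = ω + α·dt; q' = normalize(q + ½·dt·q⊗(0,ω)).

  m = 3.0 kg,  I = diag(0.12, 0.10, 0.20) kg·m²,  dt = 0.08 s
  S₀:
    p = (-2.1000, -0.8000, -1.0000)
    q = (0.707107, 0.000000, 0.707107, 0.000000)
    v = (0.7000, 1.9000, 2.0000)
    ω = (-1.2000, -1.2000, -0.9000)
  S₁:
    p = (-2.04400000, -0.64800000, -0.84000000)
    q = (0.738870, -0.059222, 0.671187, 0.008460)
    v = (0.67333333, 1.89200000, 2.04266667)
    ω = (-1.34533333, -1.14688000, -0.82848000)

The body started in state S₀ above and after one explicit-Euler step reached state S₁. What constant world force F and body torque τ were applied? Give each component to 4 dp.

F = (-1.0000, -0.3000, 1.6000)
τ = (-0.1100, -0.0200, 0.1500)

Δω = ω₁−ω₀ = (-0.14533333, 0.05312000, 0.07152000)
I·α + gyro = (-0.1100, -0.0200, 0.1500)
v₁ − v₀ = (-0.02666667, -0.00800000, 0.04266667)
F = m·Δv/dt = (-1.0000, -0.3000, 1.6000)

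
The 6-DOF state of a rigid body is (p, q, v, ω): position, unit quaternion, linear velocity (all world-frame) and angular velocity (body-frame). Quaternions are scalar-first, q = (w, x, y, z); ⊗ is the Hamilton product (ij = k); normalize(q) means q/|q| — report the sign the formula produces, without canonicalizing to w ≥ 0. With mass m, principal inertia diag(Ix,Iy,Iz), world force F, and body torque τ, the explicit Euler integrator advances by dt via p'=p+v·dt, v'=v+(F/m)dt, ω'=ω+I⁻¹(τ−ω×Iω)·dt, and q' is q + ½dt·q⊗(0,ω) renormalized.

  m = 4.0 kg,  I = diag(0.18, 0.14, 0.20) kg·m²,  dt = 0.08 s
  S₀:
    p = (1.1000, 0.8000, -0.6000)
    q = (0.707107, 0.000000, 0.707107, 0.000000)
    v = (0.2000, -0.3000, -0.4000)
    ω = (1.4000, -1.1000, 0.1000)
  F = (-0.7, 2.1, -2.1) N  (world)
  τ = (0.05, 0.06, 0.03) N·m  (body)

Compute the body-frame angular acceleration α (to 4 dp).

α = (0.3144, 0.4486, -0.1580)

gyro term ω×Iω = (-0.0066, -0.0028, 0.0616)
(τ − ω×Iω)/I = (0.3144, 0.4486, -0.1580)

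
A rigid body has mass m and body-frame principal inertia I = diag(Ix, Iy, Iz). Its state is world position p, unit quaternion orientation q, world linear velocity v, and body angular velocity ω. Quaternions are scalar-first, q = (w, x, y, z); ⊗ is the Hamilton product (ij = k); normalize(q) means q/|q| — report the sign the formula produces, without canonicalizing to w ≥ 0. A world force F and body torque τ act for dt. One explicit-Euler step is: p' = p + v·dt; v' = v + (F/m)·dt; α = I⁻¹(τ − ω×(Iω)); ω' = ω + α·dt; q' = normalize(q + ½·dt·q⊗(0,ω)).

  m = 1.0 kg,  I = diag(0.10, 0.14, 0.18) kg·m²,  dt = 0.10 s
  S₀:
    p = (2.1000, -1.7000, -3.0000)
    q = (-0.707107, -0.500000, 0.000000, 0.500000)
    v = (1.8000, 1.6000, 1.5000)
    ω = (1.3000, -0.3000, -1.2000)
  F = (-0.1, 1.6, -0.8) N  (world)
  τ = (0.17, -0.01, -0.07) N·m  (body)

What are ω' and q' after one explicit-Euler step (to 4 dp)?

ω' = (1.4556, -0.3963, -1.2302)
q' = (-0.6420, -0.5363, 0.0131, 0.5477)

precession coupling ω×(Iω) = (0.0144, 0.1248, -0.0156)
(τ − ω×Iω)/I = (1.5560, -0.9629, -0.3022)
ω + α·dt = (1.4556, -0.3963, -1.2302)
q⊗(0,ω) = (1.2500000, -0.7692391, 0.2621321, 0.9985284)
updated quaternion q' = (-0.6420, -0.5363, 0.0131, 0.5477)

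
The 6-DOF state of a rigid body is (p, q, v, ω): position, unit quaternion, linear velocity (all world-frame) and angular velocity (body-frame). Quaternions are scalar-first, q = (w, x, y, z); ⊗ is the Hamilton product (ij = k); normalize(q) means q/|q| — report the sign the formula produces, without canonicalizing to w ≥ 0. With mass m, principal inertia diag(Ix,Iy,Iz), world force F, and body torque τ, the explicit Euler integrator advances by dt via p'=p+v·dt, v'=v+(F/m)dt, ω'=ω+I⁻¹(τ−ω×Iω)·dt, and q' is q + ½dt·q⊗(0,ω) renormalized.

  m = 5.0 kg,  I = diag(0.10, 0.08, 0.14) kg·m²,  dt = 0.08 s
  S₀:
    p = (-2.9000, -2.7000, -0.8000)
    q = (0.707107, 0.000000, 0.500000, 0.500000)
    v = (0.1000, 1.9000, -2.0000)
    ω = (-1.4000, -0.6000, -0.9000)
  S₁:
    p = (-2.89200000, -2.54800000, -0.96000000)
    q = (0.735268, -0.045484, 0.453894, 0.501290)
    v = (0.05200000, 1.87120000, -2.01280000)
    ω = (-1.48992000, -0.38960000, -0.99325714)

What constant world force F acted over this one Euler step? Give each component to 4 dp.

F = (-3.0000, -1.8000, -0.8000)

velocity change Δv = (-0.04800000, -0.02880000, -0.01280000)
m·(v₁−v₀)/dt = (-3.0000, -1.8000, -0.8000)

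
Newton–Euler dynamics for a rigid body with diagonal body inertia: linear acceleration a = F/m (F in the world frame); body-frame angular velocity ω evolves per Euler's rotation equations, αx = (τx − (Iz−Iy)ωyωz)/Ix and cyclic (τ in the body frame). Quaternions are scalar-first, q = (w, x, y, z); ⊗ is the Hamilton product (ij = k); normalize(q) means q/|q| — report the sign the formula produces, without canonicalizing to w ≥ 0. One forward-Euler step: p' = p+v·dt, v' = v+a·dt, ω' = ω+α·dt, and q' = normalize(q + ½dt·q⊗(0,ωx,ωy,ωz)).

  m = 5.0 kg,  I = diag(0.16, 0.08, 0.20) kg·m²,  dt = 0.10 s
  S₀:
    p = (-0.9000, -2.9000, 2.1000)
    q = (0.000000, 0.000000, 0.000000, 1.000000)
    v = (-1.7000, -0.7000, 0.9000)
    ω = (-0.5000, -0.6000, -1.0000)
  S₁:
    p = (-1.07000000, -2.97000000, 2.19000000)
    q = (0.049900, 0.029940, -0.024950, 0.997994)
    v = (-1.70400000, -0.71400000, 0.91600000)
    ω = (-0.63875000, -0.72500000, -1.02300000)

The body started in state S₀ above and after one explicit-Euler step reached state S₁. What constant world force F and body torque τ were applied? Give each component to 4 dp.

F = (-0.2000, -0.7000, 0.8000)
τ = (-0.1500, -0.1200, -0.0700)

Δω = ω₁−ω₀ = (-0.13875000, -0.12500000, -0.02300000)
precession coupling = (0.0720, -0.0200, -0.0240)
applied torque τ = (-0.1500, -0.1200, -0.0700)
Δv = v₁−v₀ = (-0.00400000, -0.01400000, 0.01600000)
applied force F = (-0.2000, -0.7000, 0.8000)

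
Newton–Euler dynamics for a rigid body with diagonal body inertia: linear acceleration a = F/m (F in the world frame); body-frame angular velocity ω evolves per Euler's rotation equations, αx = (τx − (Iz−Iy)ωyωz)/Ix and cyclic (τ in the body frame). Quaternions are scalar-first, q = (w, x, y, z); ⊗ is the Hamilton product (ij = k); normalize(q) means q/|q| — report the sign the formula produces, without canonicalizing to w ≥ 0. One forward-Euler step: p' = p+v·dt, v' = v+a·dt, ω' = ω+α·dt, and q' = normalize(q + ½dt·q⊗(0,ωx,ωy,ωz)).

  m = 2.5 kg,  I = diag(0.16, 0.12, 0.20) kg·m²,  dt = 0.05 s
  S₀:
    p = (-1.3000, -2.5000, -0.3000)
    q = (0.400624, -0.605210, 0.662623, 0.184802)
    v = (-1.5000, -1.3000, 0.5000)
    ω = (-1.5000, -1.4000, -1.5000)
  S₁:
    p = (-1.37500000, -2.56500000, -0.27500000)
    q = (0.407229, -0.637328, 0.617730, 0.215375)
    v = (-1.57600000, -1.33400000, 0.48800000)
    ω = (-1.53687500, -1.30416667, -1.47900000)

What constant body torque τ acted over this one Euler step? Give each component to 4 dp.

Δω = ω₁−ω₀ = (-0.03687500, 0.09583333, 0.02100000)
τ = I·(Δω/dt) + ω₀×(Iω₀) = (0.0500, 0.1400, 0.0000)

τ = (0.0500, 0.1400, 0.0000)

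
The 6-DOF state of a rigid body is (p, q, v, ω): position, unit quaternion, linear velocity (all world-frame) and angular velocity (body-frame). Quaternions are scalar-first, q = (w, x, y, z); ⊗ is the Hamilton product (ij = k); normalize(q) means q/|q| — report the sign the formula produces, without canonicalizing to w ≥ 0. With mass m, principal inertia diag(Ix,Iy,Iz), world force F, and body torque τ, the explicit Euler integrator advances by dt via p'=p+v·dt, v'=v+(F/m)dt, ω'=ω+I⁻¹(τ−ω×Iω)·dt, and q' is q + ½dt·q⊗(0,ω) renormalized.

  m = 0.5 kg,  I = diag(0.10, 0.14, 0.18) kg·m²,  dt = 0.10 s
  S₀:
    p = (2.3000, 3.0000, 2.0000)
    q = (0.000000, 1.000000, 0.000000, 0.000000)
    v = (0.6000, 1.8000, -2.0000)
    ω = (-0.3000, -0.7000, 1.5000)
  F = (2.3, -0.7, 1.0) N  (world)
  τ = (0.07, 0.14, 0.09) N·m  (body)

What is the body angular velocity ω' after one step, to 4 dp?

ω' = (-0.1880, -0.6257, 1.5453)

gyro term ω×Iω = (-0.0420, 0.0360, 0.0084)
(τ − ω×Iω)/I = (1.1200, 0.7429, 0.4533)
ω' = ω + α·dt = (-0.1880, -0.6257, 1.5453)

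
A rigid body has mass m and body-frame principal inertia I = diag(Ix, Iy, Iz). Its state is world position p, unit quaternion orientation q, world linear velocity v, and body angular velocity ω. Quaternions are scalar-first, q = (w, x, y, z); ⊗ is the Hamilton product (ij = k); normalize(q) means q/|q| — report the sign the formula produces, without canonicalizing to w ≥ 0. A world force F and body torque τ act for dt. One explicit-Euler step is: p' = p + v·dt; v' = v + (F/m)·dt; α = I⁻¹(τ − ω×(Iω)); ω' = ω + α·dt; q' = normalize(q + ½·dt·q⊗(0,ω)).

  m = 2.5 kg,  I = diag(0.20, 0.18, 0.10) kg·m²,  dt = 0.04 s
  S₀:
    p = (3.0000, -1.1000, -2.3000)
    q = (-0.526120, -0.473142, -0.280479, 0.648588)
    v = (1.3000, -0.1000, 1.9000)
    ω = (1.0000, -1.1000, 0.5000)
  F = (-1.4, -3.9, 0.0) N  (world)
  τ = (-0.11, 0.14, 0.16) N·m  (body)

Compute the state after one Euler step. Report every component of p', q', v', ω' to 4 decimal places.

p' = (3.0520, -1.1040, -2.2240)
q' = (-0.5291, -0.4720, -0.2511, 0.6590)
v' = (1.2776, -0.1624, 1.9000)
ω' = (0.9692, -1.0800, 0.5552)

angular accel α = (-0.7700, 0.5000, 1.3800)
ω + α·dt = (0.9692, -1.0800, 0.5552)
Hamilton product q⊗(0,ω) = (-0.1596789, 0.0470873, 1.4638910, 0.5378752)
updated quaternion q' = (-0.5291, -0.4720, -0.2511, 0.6590)
a = (-0.5600, -1.5600, 0.0000)
p + v·dt = (3.0520, -1.1040, -2.2240)
v + (F/m)dt = (1.2776, -0.1624, 1.9000)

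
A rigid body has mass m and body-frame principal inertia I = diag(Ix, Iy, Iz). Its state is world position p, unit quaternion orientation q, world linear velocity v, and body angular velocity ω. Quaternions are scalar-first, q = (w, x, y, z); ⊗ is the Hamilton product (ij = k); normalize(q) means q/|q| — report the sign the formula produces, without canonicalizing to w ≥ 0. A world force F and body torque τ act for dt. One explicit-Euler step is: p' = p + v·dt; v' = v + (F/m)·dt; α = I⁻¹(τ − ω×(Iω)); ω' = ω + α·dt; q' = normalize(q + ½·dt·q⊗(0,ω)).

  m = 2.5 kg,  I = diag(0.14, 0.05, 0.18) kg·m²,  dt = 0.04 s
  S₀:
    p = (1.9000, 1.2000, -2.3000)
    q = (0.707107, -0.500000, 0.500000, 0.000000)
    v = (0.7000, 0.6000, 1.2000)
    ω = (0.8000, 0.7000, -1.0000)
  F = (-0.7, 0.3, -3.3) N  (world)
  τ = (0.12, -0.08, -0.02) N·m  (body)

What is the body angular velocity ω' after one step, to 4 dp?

precession coupling ω×(Iω) = (-0.0910, 0.0320, -0.0504)
α = I⁻¹(τ − ω×Iω) = (1.5071, -2.2400, 0.1689)
ω' = ω + α·dt = (0.8603, 0.6104, -0.9932)

ω' = (0.8603, 0.6104, -0.9932)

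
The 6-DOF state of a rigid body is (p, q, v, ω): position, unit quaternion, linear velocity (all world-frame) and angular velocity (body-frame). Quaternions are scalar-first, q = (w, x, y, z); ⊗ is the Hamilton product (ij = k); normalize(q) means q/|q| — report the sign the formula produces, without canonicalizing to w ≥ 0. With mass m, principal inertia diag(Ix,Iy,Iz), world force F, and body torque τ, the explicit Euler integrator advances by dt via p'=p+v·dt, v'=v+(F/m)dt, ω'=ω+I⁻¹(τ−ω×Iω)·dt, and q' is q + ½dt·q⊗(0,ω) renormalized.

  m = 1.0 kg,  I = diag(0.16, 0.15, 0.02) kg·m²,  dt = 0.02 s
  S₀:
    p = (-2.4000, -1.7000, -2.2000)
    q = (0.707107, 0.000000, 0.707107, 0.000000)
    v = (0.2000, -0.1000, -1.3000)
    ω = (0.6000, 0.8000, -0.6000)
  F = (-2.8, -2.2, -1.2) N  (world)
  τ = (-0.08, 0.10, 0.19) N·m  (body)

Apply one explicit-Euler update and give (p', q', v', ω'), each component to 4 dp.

p' = (-2.3960, -1.7020, -2.2260)
q' = (0.7014, 0.0000, 0.7127, -0.0085)
v' = (0.1440, -0.1440, -1.3240)
ω' = (0.5822, 0.8201, -0.4052)

ω×(Iω) gyroscopic = (0.0624, -0.0504, -0.0048)
angular accel α = (-0.8900, 1.0027, 9.7400)
ω + α·dt = (0.5822, 0.8201, -0.4052)
q⊗(0,ω) = (-0.5656856, 0.0000000, 0.5656856, -0.8485284)
q + ½dt·q⊗(0,ω), renormalized = (0.7014, 0.0000, 0.7127, -0.0085)
a = (-2.8000, -2.2000, -1.2000)
p + v·dt = (-2.3960, -1.7020, -2.2260)
v + (F/m)dt = (0.1440, -0.1440, -1.3240)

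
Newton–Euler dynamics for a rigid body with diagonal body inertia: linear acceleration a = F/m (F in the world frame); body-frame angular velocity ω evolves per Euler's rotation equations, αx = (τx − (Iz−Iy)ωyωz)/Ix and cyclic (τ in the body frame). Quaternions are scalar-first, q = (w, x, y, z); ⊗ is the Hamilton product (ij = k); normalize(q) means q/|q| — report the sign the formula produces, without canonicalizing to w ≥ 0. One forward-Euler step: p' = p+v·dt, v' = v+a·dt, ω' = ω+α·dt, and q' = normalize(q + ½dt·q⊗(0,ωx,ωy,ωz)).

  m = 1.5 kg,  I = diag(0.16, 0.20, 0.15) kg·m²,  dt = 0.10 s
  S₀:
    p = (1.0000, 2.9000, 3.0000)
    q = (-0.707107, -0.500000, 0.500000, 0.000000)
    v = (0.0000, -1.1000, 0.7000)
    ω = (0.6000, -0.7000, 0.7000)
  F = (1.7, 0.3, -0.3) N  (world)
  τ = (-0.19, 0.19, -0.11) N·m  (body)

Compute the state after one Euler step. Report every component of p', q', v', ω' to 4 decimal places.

precession coupling ω×(Iω) = (0.0245, 0.0042, -0.0168)
(τ − ω×Iω)/I = (-1.3406, 0.9290, -0.6213)
new body rate ω' = (0.4659, -0.6071, 0.6379)
Hamilton product q⊗(0,ω) = (0.6500000, -0.0742642, 0.8449749, -0.4449749)
updated quaternion q' = (-0.6735, -0.5029, 0.5413, -0.0222)
linear accel F/m = (1.1333, 0.2000, -0.2000)
p' = p + v·dt = (1.0000, 2.7900, 3.0700)
v + (F/m)dt = (0.1133, -1.0800, 0.6800)

p' = (1.0000, 2.7900, 3.0700)
q' = (-0.6735, -0.5029, 0.5413, -0.0222)
v' = (0.1133, -1.0800, 0.6800)
ω' = (0.4659, -0.6071, 0.6379)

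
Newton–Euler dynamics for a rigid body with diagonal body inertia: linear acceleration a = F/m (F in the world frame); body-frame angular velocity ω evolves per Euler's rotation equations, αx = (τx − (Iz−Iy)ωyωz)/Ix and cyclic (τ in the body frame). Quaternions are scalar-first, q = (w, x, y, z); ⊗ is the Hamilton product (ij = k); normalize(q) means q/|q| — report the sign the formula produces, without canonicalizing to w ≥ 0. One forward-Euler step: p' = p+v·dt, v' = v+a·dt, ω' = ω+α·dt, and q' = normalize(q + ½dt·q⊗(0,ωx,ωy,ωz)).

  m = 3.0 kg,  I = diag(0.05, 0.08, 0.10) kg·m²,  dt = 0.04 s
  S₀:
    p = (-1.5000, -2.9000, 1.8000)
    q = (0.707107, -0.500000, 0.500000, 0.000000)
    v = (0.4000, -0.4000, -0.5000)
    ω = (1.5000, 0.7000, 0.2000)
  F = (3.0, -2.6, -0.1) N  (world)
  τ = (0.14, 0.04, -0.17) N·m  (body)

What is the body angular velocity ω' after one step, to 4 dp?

ω' = (1.6098, 0.7275, 0.1194)

(τ − ω×Iω)/I = (2.7440, 0.6875, -2.0150)
ω' = ω + α·dt = (1.6098, 0.7275, 0.1194)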